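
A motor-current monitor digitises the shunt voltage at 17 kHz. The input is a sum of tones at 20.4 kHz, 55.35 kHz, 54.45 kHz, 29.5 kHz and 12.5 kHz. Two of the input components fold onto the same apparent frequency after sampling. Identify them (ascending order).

fs/2 = 8.5 kHz.
20.4 kHz mod fs = 3.4 kHz.
3.4 kHz ≤ fs/2 = 8.5 kHz, appears at 3.4 kHz.
55.35 kHz mod fs = 4.35 kHz.
4.35 kHz ≤ fs/2 = 8.5 kHz, appears at 4.35 kHz.
54.45 kHz mod fs = 3.45 kHz.
3.45 kHz ≤ fs/2 = 8.5 kHz, appears at 3.45 kHz.
29.5 kHz mod fs = 12.5 kHz.
12.5 kHz > fs/2 = 8.5 kHz, folds to fs − 12.5 kHz = 4.5 kHz.
12.5 kHz > fs/2 = 8.5 kHz, folds to fs − 12.5 kHz = 4.5 kHz.
12.5 kHz and 29.5 kHz both map to 4.5 kHz.

12.5 kHz, 29.5 kHz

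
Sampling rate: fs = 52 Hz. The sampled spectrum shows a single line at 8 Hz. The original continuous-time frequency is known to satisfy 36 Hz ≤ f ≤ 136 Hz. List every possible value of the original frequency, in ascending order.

Frequencies that alias to 8 Hz are k·fs ± 8 Hz for integer k ≥ 0.
k=0: 8 Hz.
k=1: 44 Hz, 60 Hz.
k=2: 96 Hz, 112 Hz.
k=3: 148 Hz, 164 Hz.
Within [36 Hz, 136 Hz]: 44 Hz, 60 Hz, 96 Hz, 112 Hz.

44 Hz, 60 Hz, 96 Hz, 112 Hz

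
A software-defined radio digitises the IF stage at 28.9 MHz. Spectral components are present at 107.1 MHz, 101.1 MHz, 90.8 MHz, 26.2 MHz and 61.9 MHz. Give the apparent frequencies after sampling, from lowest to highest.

fs/2 = 14.45 MHz.
107.1 MHz mod fs = 20.4 MHz.
20.4 MHz > fs/2 = 14.45 MHz, folds to fs − 20.4 MHz = 8.5 MHz.
101.1 MHz mod fs = 14.4 MHz.
14.4 MHz ≤ fs/2 = 14.45 MHz, appears at 14.4 MHz.
90.8 MHz mod fs = 4.1 MHz.
4.1 MHz ≤ fs/2 = 14.45 MHz, appears at 4.1 MHz.
26.2 MHz > fs/2 = 14.45 MHz, folds to fs − 26.2 MHz = 2.7 MHz.
61.9 MHz mod fs = 4.1 MHz.
4.1 MHz ≤ fs/2 = 14.45 MHz, appears at 4.1 MHz.
Distinct values: {2.7 MHz, 4.1 MHz, 8.5 MHz, 14.4 MHz}.

2.7 MHz, 4.1 MHz, 8.5 MHz, 14.4 MHz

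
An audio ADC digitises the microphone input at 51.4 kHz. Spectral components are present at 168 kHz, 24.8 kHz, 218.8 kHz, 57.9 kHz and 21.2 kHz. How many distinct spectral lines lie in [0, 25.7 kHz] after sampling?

fs/2 = 25.7 kHz.
168 kHz mod fs = 13.8 kHz.
13.8 kHz ≤ fs/2 = 25.7 kHz, appears at 13.8 kHz.
24.8 kHz ≤ fs/2 = 25.7 kHz, passes unchanged.
218.8 kHz mod fs = 13.2 kHz.
13.2 kHz ≤ fs/2 = 25.7 kHz, appears at 13.2 kHz.
57.9 kHz mod fs = 6.5 kHz.
6.5 kHz ≤ fs/2 = 25.7 kHz, appears at 6.5 kHz.
21.2 kHz ≤ fs/2 = 25.7 kHz, passes unchanged.
Distinct values: {6.5 kHz, 13.2 kHz, 13.8 kHz, 21.2 kHz, 24.8 kHz} → 5.

5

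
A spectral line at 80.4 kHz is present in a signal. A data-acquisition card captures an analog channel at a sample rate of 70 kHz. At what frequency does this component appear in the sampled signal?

10.4 kHz

80.4 kHz mod fs = 10.4 kHz.
10.4 kHz ≤ fs/2 = 35 kHz, appears at 10.4 kHz.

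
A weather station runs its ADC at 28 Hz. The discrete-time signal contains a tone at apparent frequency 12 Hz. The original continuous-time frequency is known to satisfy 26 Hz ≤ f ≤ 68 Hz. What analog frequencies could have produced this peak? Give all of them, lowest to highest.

40 Hz, 44 Hz, 68 Hz

Frequencies that alias to 12 Hz are k·fs ± 12 Hz for integer k ≥ 0.
k=0: 12 Hz.
k=1: 16 Hz, 40 Hz.
k=2: 44 Hz, 68 Hz.
k=3: 72 Hz, 96 Hz.
Within [26 Hz, 68 Hz]: 40 Hz, 44 Hz, 68 Hz.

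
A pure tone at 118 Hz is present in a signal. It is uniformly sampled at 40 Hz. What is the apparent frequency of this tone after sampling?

118 Hz mod fs = 38 Hz.
38 Hz > fs/2 = 20 Hz, folds to fs − 38 Hz = 2 Hz.

2 Hz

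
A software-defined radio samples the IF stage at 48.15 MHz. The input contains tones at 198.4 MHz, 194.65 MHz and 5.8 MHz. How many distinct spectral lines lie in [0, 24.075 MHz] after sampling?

fs/2 = 24.075 MHz.
198.4 MHz mod fs = 5.8 MHz.
5.8 MHz ≤ fs/2 = 24.075 MHz, appears at 5.8 MHz.
194.65 MHz mod fs = 2.05 MHz.
2.05 MHz ≤ fs/2 = 24.075 MHz, appears at 2.05 MHz.
5.8 MHz ≤ fs/2 = 24.075 MHz, passes unchanged.
Distinct values: {2.05 MHz, 5.8 MHz} → 2.

2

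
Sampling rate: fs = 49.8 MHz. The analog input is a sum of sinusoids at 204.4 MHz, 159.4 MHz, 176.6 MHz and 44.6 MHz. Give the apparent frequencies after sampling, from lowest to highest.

5.2 MHz, 10 MHz, 22.6 MHz

fs/2 = 24.9 MHz.
204.4 MHz mod fs = 5.2 MHz.
5.2 MHz ≤ fs/2 = 24.9 MHz, appears at 5.2 MHz.
159.4 MHz mod fs = 10 MHz.
10 MHz ≤ fs/2 = 24.9 MHz, appears at 10 MHz.
176.6 MHz mod fs = 27.2 MHz.
27.2 MHz > fs/2 = 24.9 MHz, folds to fs − 27.2 MHz = 22.6 MHz.
44.6 MHz > fs/2 = 24.9 MHz, folds to fs − 44.6 MHz = 5.2 MHz.
Distinct values: {5.2 MHz, 10 MHz, 22.6 MHz}.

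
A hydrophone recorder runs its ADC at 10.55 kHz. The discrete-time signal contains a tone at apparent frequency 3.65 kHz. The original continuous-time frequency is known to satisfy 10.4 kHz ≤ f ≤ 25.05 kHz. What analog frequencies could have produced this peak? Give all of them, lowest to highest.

Frequencies that alias to 3.65 kHz are k·fs ± 3.65 kHz for integer k ≥ 0.
k=0: 3.65 kHz.
k=1: 6.9 kHz, 14.2 kHz.
k=2: 17.45 kHz, 24.75 kHz.
k=3: 28 kHz, 35.3 kHz.
Within [10.4 kHz, 25.05 kHz]: 14.2 kHz, 17.45 kHz, 24.75 kHz.

14.2 kHz, 17.45 kHz, 24.75 kHz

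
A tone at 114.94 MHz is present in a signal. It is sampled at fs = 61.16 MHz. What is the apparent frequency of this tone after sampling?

114.94 MHz mod fs = 53.78 MHz.
53.78 MHz > fs/2 = 30.58 MHz, folds to fs − 53.78 MHz = 7.38 MHz.

7.38 MHz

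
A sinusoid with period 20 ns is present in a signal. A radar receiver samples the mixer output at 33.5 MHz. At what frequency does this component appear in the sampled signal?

T = 20 ns → f = 1/T = 50 MHz.
50 MHz mod fs = 16.5 MHz.
16.5 MHz ≤ fs/2 = 16.75 MHz, appears at 16.5 MHz.

16.5 MHz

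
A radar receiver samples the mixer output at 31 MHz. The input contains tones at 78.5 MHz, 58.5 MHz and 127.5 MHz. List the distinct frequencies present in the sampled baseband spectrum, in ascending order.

fs/2 = 15.5 MHz.
78.5 MHz mod fs = 16.5 MHz.
16.5 MHz > fs/2 = 15.5 MHz, folds to fs − 16.5 MHz = 14.5 MHz.
58.5 MHz mod fs = 27.5 MHz.
27.5 MHz > fs/2 = 15.5 MHz, folds to fs − 27.5 MHz = 3.5 MHz.
127.5 MHz mod fs = 3.5 MHz.
3.5 MHz ≤ fs/2 = 15.5 MHz, appears at 3.5 MHz.
Distinct values: {3.5 MHz, 14.5 MHz}.

3.5 MHz, 14.5 MHz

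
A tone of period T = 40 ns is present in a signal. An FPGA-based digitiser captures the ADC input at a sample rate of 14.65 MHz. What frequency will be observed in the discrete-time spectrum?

4.3 MHz

T = 40 ns → f = 1/T = 25 MHz.
25 MHz mod fs = 10.35 MHz.
10.35 MHz > fs/2 = 7.325 MHz, folds to fs − 10.35 MHz = 4.3 MHz.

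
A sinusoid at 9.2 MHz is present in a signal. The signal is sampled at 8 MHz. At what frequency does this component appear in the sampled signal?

1.2 MHz

9.2 MHz mod fs = 1.2 MHz.
1.2 MHz ≤ fs/2 = 4 MHz, appears at 1.2 MHz.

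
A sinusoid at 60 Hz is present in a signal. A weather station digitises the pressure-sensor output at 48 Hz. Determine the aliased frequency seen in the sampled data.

12 Hz

60 Hz mod fs = 12 Hz.
12 Hz ≤ fs/2 = 24 Hz, appears at 12 Hz.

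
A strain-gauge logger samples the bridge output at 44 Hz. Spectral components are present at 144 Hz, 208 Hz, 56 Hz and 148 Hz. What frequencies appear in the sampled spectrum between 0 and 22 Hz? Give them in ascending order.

fs/2 = 22 Hz.
144 Hz mod fs = 12 Hz.
12 Hz ≤ fs/2 = 22 Hz, appears at 12 Hz.
208 Hz mod fs = 32 Hz.
32 Hz > fs/2 = 22 Hz, folds to fs − 32 Hz = 12 Hz.
56 Hz mod fs = 12 Hz.
12 Hz ≤ fs/2 = 22 Hz, appears at 12 Hz.
148 Hz mod fs = 16 Hz.
16 Hz ≤ fs/2 = 22 Hz, appears at 16 Hz.
Distinct values: {12 Hz, 16 Hz}.

12 Hz, 16 Hz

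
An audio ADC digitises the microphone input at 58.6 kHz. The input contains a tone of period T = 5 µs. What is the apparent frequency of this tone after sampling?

T = 5 µs → f = 1/T = 200 kHz.
200 kHz mod fs = 24.2 kHz.
24.2 kHz ≤ fs/2 = 29.3 kHz, appears at 24.2 kHz.

24.2 kHz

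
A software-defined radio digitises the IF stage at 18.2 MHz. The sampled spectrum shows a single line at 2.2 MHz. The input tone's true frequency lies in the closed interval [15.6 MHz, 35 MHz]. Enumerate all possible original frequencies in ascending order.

Frequencies that alias to 2.2 MHz are k·fs ± 2.2 MHz for integer k ≥ 0.
k=0: 2.2 MHz.
k=1: 16 MHz, 20.4 MHz.
k=2: 34.2 MHz, 38.6 MHz.
k=3: 52.4 MHz, 56.8 MHz.
Within [15.6 MHz, 35 MHz]: 16 MHz, 20.4 MHz, 34.2 MHz.

16 MHz, 20.4 MHz, 34.2 MHz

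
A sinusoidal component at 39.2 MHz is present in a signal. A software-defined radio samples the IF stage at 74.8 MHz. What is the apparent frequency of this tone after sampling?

35.6 MHz

39.2 MHz > fs/2 = 37.4 MHz, folds to fs − 39.2 MHz = 35.6 MHz.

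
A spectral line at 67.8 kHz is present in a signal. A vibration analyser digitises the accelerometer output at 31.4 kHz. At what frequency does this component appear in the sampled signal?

67.8 kHz mod fs = 5 kHz.
5 kHz ≤ fs/2 = 15.7 kHz, appears at 5 kHz.

5 kHz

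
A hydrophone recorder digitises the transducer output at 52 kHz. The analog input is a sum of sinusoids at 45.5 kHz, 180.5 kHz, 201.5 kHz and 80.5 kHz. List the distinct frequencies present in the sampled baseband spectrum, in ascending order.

fs/2 = 26 kHz.
45.5 kHz > fs/2 = 26 kHz, folds to fs − 45.5 kHz = 6.5 kHz.
180.5 kHz mod fs = 24.5 kHz.
24.5 kHz ≤ fs/2 = 26 kHz, appears at 24.5 kHz.
201.5 kHz mod fs = 45.5 kHz.
45.5 kHz > fs/2 = 26 kHz, folds to fs − 45.5 kHz = 6.5 kHz.
80.5 kHz mod fs = 28.5 kHz.
28.5 kHz > fs/2 = 26 kHz, folds to fs − 28.5 kHz = 23.5 kHz.
Distinct values: {6.5 kHz, 23.5 kHz, 24.5 kHz}.

6.5 kHz, 23.5 kHz, 24.5 kHz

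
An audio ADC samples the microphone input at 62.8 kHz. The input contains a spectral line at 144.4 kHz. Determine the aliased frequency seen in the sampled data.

144.4 kHz mod fs = 18.8 kHz.
18.8 kHz ≤ fs/2 = 31.4 kHz, appears at 18.8 kHz.

18.8 kHz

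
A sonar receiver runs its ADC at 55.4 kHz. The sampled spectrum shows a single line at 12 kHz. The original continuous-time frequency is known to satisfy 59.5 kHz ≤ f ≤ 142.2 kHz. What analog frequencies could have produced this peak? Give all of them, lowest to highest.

67.4 kHz, 98.8 kHz, 122.8 kHz

Frequencies that alias to 12 kHz are k·fs ± 12 kHz for integer k ≥ 0.
k=0: 12 kHz.
k=1: 43.4 kHz, 67.4 kHz.
k=2: 98.8 kHz, 122.8 kHz.
k=3: 154.2 kHz, 178.2 kHz.
Within [59.5 kHz, 142.2 kHz]: 67.4 kHz, 98.8 kHz, 122.8 kHz.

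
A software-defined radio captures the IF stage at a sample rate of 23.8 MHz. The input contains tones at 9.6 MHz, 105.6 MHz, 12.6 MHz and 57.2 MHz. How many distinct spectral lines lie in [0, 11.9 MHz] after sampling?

3

fs/2 = 11.9 MHz.
9.6 MHz ≤ fs/2 = 11.9 MHz, passes unchanged.
105.6 MHz mod fs = 10.4 MHz.
10.4 MHz ≤ fs/2 = 11.9 MHz, appears at 10.4 MHz.
12.6 MHz > fs/2 = 11.9 MHz, folds to fs − 12.6 MHz = 11.2 MHz.
57.2 MHz mod fs = 9.6 MHz.
9.6 MHz ≤ fs/2 = 11.9 MHz, appears at 9.6 MHz.
Distinct values: {9.6 MHz, 10.4 MHz, 11.2 MHz} → 3.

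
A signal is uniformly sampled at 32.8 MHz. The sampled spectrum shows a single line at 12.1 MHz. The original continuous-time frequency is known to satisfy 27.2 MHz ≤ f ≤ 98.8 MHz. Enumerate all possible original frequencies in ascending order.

Frequencies that alias to 12.1 MHz are k·fs ± 12.1 MHz for integer k ≥ 0.
k=0: 12.1 MHz.
k=1: 20.7 MHz, 44.9 MHz.
k=2: 53.5 MHz, 77.7 MHz.
k=3: 86.3 MHz, 110.5 MHz.
k=4: 119.1 MHz, 143.3 MHz.
Within [27.2 MHz, 98.8 MHz]: 44.9 MHz, 53.5 MHz, 77.7 MHz, 86.3 MHz.

44.9 MHz, 53.5 MHz, 77.7 MHz, 86.3 MHz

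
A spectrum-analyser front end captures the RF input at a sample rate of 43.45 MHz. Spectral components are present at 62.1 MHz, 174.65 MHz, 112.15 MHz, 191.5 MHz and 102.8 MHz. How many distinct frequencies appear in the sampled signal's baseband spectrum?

fs/2 = 21.725 MHz.
62.1 MHz mod fs = 18.65 MHz.
18.65 MHz ≤ fs/2 = 21.725 MHz, appears at 18.65 MHz.
174.65 MHz mod fs = 0.85 MHz.
0.85 MHz ≤ fs/2 = 21.725 MHz, appears at 0.85 MHz.
112.15 MHz mod fs = 25.25 MHz.
25.25 MHz > fs/2 = 21.725 MHz, folds to fs − 25.25 MHz = 18.2 MHz.
191.5 MHz mod fs = 17.7 MHz.
17.7 MHz ≤ fs/2 = 21.725 MHz, appears at 17.7 MHz.
102.8 MHz mod fs = 15.9 MHz.
15.9 MHz ≤ fs/2 = 21.725 MHz, appears at 15.9 MHz.
Distinct values: {0.85 MHz, 15.9 MHz, 17.7 MHz, 18.2 MHz, 18.65 MHz} → 5.

5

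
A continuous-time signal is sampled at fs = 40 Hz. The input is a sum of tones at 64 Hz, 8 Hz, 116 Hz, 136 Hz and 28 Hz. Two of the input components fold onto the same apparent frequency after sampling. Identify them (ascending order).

64 Hz, 136 Hz

fs/2 = 20 Hz.
64 Hz mod fs = 24 Hz.
24 Hz > fs/2 = 20 Hz, folds to fs − 24 Hz = 16 Hz.
8 Hz ≤ fs/2 = 20 Hz, passes unchanged.
116 Hz mod fs = 36 Hz.
36 Hz > fs/2 = 20 Hz, folds to fs − 36 Hz = 4 Hz.
136 Hz mod fs = 16 Hz.
16 Hz ≤ fs/2 = 20 Hz, appears at 16 Hz.
28 Hz > fs/2 = 20 Hz, folds to fs − 28 Hz = 12 Hz.
64 Hz and 136 Hz both map to 16 Hz.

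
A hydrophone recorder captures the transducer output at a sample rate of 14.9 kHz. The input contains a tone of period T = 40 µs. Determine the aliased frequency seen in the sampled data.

4.8 kHz

T = 40 µs → f = 1/T = 25 kHz.
25 kHz mod fs = 10.1 kHz.
10.1 kHz > fs/2 = 7.45 kHz, folds to fs − 10.1 kHz = 4.8 kHz.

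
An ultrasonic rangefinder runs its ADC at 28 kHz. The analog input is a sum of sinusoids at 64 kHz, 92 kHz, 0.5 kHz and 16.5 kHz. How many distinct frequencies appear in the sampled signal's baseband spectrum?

fs/2 = 14 kHz.
64 kHz mod fs = 8 kHz.
8 kHz ≤ fs/2 = 14 kHz, appears at 8 kHz.
92 kHz mod fs = 8 kHz.
8 kHz ≤ fs/2 = 14 kHz, appears at 8 kHz.
0.5 kHz ≤ fs/2 = 14 kHz, passes unchanged.
16.5 kHz > fs/2 = 14 kHz, folds to fs − 16.5 kHz = 11.5 kHz.
Distinct values: {0.5 kHz, 8 kHz, 11.5 kHz} → 3.

3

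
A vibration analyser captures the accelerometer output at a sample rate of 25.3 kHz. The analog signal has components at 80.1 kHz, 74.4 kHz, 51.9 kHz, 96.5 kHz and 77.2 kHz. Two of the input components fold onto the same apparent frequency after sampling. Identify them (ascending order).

51.9 kHz, 77.2 kHz

fs/2 = 12.65 kHz.
80.1 kHz mod fs = 4.2 kHz.
4.2 kHz ≤ fs/2 = 12.65 kHz, appears at 4.2 kHz.
74.4 kHz mod fs = 23.8 kHz.
23.8 kHz > fs/2 = 12.65 kHz, folds to fs − 23.8 kHz = 1.5 kHz.
51.9 kHz mod fs = 1.3 kHz.
1.3 kHz ≤ fs/2 = 12.65 kHz, appears at 1.3 kHz.
96.5 kHz mod fs = 20.6 kHz.
20.6 kHz > fs/2 = 12.65 kHz, folds to fs − 20.6 kHz = 4.7 kHz.
77.2 kHz mod fs = 1.3 kHz.
1.3 kHz ≤ fs/2 = 12.65 kHz, appears at 1.3 kHz.
51.9 kHz and 77.2 kHz both map to 1.3 kHz.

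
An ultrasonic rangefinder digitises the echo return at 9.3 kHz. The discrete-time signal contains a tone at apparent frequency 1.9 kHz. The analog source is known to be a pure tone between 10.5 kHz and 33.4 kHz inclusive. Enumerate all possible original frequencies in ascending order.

11.2 kHz, 16.7 kHz, 20.5 kHz, 26 kHz, 29.8 kHz

Frequencies that alias to 1.9 kHz are k·fs ± 1.9 kHz for integer k ≥ 0.
k=0: 1.9 kHz.
k=1: 7.4 kHz, 11.2 kHz.
k=2: 16.7 kHz, 20.5 kHz.
k=3: 26 kHz, 29.8 kHz.
k=4: 35.3 kHz, 39.1 kHz.
Within [10.5 kHz, 33.4 kHz]: 11.2 kHz, 16.7 kHz, 20.5 kHz, 26 kHz, 29.8 kHz.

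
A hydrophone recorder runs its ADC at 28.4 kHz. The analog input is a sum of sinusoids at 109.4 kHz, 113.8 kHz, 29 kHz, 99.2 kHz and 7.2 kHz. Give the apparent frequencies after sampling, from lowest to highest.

0.2 kHz, 0.6 kHz, 4.2 kHz, 7.2 kHz, 14 kHz

fs/2 = 14.2 kHz.
109.4 kHz mod fs = 24.2 kHz.
24.2 kHz > fs/2 = 14.2 kHz, folds to fs − 24.2 kHz = 4.2 kHz.
113.8 kHz mod fs = 0.2 kHz.
0.2 kHz ≤ fs/2 = 14.2 kHz, appears at 0.2 kHz.
29 kHz mod fs = 0.6 kHz.
0.6 kHz ≤ fs/2 = 14.2 kHz, appears at 0.6 kHz.
99.2 kHz mod fs = 14 kHz.
14 kHz ≤ fs/2 = 14.2 kHz, appears at 14 kHz.
7.2 kHz ≤ fs/2 = 14.2 kHz, passes unchanged.
Distinct values: {0.2 kHz, 0.6 kHz, 4.2 kHz, 7.2 kHz, 14 kHz}.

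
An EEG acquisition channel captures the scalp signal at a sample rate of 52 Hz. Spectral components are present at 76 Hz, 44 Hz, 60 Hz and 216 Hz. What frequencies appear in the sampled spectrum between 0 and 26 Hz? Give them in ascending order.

fs/2 = 26 Hz.
76 Hz mod fs = 24 Hz.
24 Hz ≤ fs/2 = 26 Hz, appears at 24 Hz.
44 Hz > fs/2 = 26 Hz, folds to fs − 44 Hz = 8 Hz.
60 Hz mod fs = 8 Hz.
8 Hz ≤ fs/2 = 26 Hz, appears at 8 Hz.
216 Hz mod fs = 8 Hz.
8 Hz ≤ fs/2 = 26 Hz, appears at 8 Hz.
Distinct values: {8 Hz, 24 Hz}.

8 Hz, 24 Hz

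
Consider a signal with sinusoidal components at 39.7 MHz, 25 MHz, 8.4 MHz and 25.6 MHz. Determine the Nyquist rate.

79.4 MHz

Highest-frequency component: 39.7 MHz.
Nyquist rate = 2 × 39.7 MHz = 79.4 MHz.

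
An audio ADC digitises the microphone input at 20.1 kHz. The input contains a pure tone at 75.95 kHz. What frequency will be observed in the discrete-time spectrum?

75.95 kHz mod fs = 15.65 kHz.
15.65 kHz > fs/2 = 10.05 kHz, folds to fs − 15.65 kHz = 4.45 kHz.

4.45 kHz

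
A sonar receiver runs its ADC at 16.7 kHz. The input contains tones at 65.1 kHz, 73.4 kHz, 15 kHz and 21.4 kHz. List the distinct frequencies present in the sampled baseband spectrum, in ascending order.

1.7 kHz, 4.7 kHz, 6.6 kHz

fs/2 = 8.35 kHz.
65.1 kHz mod fs = 15 kHz.
15 kHz > fs/2 = 8.35 kHz, folds to fs − 15 kHz = 1.7 kHz.
73.4 kHz mod fs = 6.6 kHz.
6.6 kHz ≤ fs/2 = 8.35 kHz, appears at 6.6 kHz.
15 kHz > fs/2 = 8.35 kHz, folds to fs − 15 kHz = 1.7 kHz.
21.4 kHz mod fs = 4.7 kHz.
4.7 kHz ≤ fs/2 = 8.35 kHz, appears at 4.7 kHz.
Distinct values: {1.7 kHz, 4.7 kHz, 6.6 kHz}.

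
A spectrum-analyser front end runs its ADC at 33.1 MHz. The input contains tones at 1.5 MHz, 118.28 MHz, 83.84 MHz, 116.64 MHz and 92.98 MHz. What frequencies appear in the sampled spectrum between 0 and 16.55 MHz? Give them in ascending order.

1.5 MHz, 6.32 MHz, 14.12 MHz, 15.46 MHz, 15.76 MHz

fs/2 = 16.55 MHz.
1.5 MHz ≤ fs/2 = 16.55 MHz, passes unchanged.
118.28 MHz mod fs = 18.98 MHz.
18.98 MHz > fs/2 = 16.55 MHz, folds to fs − 18.98 MHz = 14.12 MHz.
83.84 MHz mod fs = 17.64 MHz.
17.64 MHz > fs/2 = 16.55 MHz, folds to fs − 17.64 MHz = 15.46 MHz.
116.64 MHz mod fs = 17.34 MHz.
17.34 MHz > fs/2 = 16.55 MHz, folds to fs − 17.34 MHz = 15.76 MHz.
92.98 MHz mod fs = 26.78 MHz.
26.78 MHz > fs/2 = 16.55 MHz, folds to fs − 26.78 MHz = 6.32 MHz.
Distinct values: {1.5 MHz, 6.32 MHz, 14.12 MHz, 15.46 MHz, 15.76 MHz}.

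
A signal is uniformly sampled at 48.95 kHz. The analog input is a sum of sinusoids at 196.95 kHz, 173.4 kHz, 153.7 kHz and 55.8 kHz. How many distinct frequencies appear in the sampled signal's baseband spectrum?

fs/2 = 24.475 kHz.
196.95 kHz mod fs = 1.15 kHz.
1.15 kHz ≤ fs/2 = 24.475 kHz, appears at 1.15 kHz.
173.4 kHz mod fs = 26.55 kHz.
26.55 kHz > fs/2 = 24.475 kHz, folds to fs − 26.55 kHz = 22.4 kHz.
153.7 kHz mod fs = 6.85 kHz.
6.85 kHz ≤ fs/2 = 24.475 kHz, appears at 6.85 kHz.
55.8 kHz mod fs = 6.85 kHz.
6.85 kHz ≤ fs/2 = 24.475 kHz, appears at 6.85 kHz.
Distinct values: {1.15 kHz, 6.85 kHz, 22.4 kHz} → 3.

3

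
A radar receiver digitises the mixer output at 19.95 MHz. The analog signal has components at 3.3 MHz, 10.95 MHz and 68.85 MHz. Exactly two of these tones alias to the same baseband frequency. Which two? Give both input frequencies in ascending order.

10.95 MHz, 68.85 MHz

fs/2 = 9.975 MHz.
3.3 MHz ≤ fs/2 = 9.975 MHz, passes unchanged.
10.95 MHz > fs/2 = 9.975 MHz, folds to fs − 10.95 MHz = 9 MHz.
68.85 MHz mod fs = 9 MHz.
9 MHz ≤ fs/2 = 9.975 MHz, appears at 9 MHz.
10.95 MHz and 68.85 MHz both map to 9 MHz.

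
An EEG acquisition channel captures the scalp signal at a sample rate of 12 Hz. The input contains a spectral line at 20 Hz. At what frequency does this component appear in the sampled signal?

20 Hz mod fs = 8 Hz.
8 Hz > fs/2 = 6 Hz, folds to fs − 8 Hz = 4 Hz.

4 Hz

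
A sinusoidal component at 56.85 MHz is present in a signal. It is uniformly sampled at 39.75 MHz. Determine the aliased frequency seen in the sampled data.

17.1 MHz

56.85 MHz mod fs = 17.1 MHz.
17.1 MHz ≤ fs/2 = 19.875 MHz, appears at 17.1 MHz.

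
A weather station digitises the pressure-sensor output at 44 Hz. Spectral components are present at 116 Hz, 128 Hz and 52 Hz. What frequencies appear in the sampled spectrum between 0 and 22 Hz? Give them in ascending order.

4 Hz, 8 Hz, 16 Hz

fs/2 = 22 Hz.
116 Hz mod fs = 28 Hz.
28 Hz > fs/2 = 22 Hz, folds to fs − 28 Hz = 16 Hz.
128 Hz mod fs = 40 Hz.
40 Hz > fs/2 = 22 Hz, folds to fs − 40 Hz = 4 Hz.
52 Hz mod fs = 8 Hz.
8 Hz ≤ fs/2 = 22 Hz, appears at 8 Hz.
Distinct values: {4 Hz, 8 Hz, 16 Hz}.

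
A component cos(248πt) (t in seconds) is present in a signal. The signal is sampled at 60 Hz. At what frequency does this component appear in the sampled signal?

ω = 248π rad/s → f = ω/(2π) = 124 Hz.
124 Hz mod fs = 4 Hz.
4 Hz ≤ fs/2 = 30 Hz, appears at 4 Hz.

4 Hz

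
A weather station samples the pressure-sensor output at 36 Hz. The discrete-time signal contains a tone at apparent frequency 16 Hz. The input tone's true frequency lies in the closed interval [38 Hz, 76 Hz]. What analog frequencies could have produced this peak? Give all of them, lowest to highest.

Frequencies that alias to 16 Hz are k·fs ± 16 Hz for integer k ≥ 0.
k=0: 16 Hz.
k=1: 20 Hz, 52 Hz.
k=2: 56 Hz, 88 Hz.
k=3: 92 Hz, 124 Hz.
Within [38 Hz, 76 Hz]: 52 Hz, 56 Hz.

52 Hz, 56 Hz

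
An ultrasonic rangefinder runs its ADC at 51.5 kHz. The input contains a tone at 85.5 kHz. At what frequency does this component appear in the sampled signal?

17.5 kHz

85.5 kHz mod fs = 34 kHz.
34 kHz > fs/2 = 25.75 kHz, folds to fs − 34 kHz = 17.5 kHz.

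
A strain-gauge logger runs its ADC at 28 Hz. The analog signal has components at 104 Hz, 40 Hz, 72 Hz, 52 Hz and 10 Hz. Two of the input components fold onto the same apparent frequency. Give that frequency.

fs/2 = 14 Hz.
104 Hz mod fs = 20 Hz.
20 Hz > fs/2 = 14 Hz, folds to fs − 20 Hz = 8 Hz.
40 Hz mod fs = 12 Hz.
12 Hz ≤ fs/2 = 14 Hz, appears at 12 Hz.
72 Hz mod fs = 16 Hz.
16 Hz > fs/2 = 14 Hz, folds to fs − 16 Hz = 12 Hz.
52 Hz mod fs = 24 Hz.
24 Hz > fs/2 = 14 Hz, folds to fs − 24 Hz = 4 Hz.
10 Hz ≤ fs/2 = 14 Hz, passes unchanged.
40 Hz and 72 Hz both map to 12 Hz.

12 Hz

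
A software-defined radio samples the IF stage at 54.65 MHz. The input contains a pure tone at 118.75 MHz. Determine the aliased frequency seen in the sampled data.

9.45 MHz

118.75 MHz mod fs = 9.45 MHz.
9.45 MHz ≤ fs/2 = 27.325 MHz, appears at 9.45 MHz.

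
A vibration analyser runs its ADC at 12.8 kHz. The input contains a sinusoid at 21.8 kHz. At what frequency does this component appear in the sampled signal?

3.8 kHz

21.8 kHz mod fs = 9 kHz.
9 kHz > fs/2 = 6.4 kHz, folds to fs − 9 kHz = 3.8 kHz.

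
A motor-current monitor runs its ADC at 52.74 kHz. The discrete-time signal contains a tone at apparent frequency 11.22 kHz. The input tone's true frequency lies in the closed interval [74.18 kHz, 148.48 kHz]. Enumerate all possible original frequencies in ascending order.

94.26 kHz, 116.7 kHz, 147 kHz

Frequencies that alias to 11.22 kHz are k·fs ± 11.22 kHz for integer k ≥ 0.
k=0: 11.22 kHz.
k=1: 41.52 kHz, 63.96 kHz.
k=2: 94.26 kHz, 116.7 kHz.
k=3: 147 kHz, 169.44 kHz.
k=4: 199.74 kHz, 222.18 kHz.
Within [74.18 kHz, 148.48 kHz]: 94.26 kHz, 116.7 kHz, 147 kHz.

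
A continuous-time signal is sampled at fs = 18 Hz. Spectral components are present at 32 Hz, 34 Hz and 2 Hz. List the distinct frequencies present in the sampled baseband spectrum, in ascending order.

fs/2 = 9 Hz.
32 Hz mod fs = 14 Hz.
14 Hz > fs/2 = 9 Hz, folds to fs − 14 Hz = 4 Hz.
34 Hz mod fs = 16 Hz.
16 Hz > fs/2 = 9 Hz, folds to fs − 16 Hz = 2 Hz.
2 Hz ≤ fs/2 = 9 Hz, passes unchanged.
Distinct values: {2 Hz, 4 Hz}.

2 Hz, 4 Hz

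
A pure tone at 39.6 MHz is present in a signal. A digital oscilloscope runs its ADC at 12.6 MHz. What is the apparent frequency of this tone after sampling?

39.6 MHz mod fs = 1.8 MHz.
1.8 MHz ≤ fs/2 = 6.3 MHz, appears at 1.8 MHz.

1.8 MHz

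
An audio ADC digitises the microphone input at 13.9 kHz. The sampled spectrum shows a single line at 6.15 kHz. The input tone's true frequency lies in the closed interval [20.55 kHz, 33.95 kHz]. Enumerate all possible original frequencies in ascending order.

Frequencies that alias to 6.15 kHz are k·fs ± 6.15 kHz for integer k ≥ 0.
k=0: 6.15 kHz.
k=1: 7.75 kHz, 20.05 kHz.
k=2: 21.65 kHz, 33.95 kHz.
k=3: 35.55 kHz, 47.85 kHz.
Within [20.55 kHz, 33.95 kHz]: 21.65 kHz, 33.95 kHz.

21.65 kHz, 33.95 kHz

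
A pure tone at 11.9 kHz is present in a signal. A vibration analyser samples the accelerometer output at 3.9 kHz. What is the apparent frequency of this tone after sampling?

0.2 kHz

11.9 kHz mod fs = 0.2 kHz.
0.2 kHz ≤ fs/2 = 1.95 kHz, appears at 0.2 kHz.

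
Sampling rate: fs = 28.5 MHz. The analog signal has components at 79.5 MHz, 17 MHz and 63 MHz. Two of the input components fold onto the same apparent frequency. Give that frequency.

fs/2 = 14.25 MHz.
79.5 MHz mod fs = 22.5 MHz.
22.5 MHz > fs/2 = 14.25 MHz, folds to fs − 22.5 MHz = 6 MHz.
17 MHz > fs/2 = 14.25 MHz, folds to fs − 17 MHz = 11.5 MHz.
63 MHz mod fs = 6 MHz.
6 MHz ≤ fs/2 = 14.25 MHz, appears at 6 MHz.
63 MHz and 79.5 MHz both map to 6 MHz.

6 MHz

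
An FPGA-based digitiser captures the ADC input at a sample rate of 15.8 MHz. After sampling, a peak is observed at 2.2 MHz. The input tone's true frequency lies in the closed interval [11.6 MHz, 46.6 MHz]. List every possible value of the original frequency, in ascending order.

Frequencies that alias to 2.2 MHz are k·fs ± 2.2 MHz for integer k ≥ 0.
k=0: 2.2 MHz.
k=1: 13.6 MHz, 18 MHz.
k=2: 29.4 MHz, 33.8 MHz.
k=3: 45.2 MHz, 49.6 MHz.
k=4: 61 MHz, 65.4 MHz.
Within [11.6 MHz, 46.6 MHz]: 13.6 MHz, 18 MHz, 29.4 MHz, 33.8 MHz, 45.2 MHz.

13.6 MHz, 18 MHz, 29.4 MHz, 33.8 MHz, 45.2 MHz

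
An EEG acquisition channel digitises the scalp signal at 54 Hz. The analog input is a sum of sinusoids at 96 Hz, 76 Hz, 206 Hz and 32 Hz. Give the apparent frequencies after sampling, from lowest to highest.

fs/2 = 27 Hz.
96 Hz mod fs = 42 Hz.
42 Hz > fs/2 = 27 Hz, folds to fs − 42 Hz = 12 Hz.
76 Hz mod fs = 22 Hz.
22 Hz ≤ fs/2 = 27 Hz, appears at 22 Hz.
206 Hz mod fs = 44 Hz.
44 Hz > fs/2 = 27 Hz, folds to fs − 44 Hz = 10 Hz.
32 Hz > fs/2 = 27 Hz, folds to fs − 32 Hz = 22 Hz.
Distinct values: {10 Hz, 12 Hz, 22 Hz}.

10 Hz, 12 Hz, 22 Hz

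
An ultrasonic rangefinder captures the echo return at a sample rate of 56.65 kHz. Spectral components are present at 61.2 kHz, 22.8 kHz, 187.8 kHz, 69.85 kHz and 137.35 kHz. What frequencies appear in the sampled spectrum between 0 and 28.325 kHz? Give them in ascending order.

fs/2 = 28.325 kHz.
61.2 kHz mod fs = 4.55 kHz.
4.55 kHz ≤ fs/2 = 28.325 kHz, appears at 4.55 kHz.
22.8 kHz ≤ fs/2 = 28.325 kHz, passes unchanged.
187.8 kHz mod fs = 17.85 kHz.
17.85 kHz ≤ fs/2 = 28.325 kHz, appears at 17.85 kHz.
69.85 kHz mod fs = 13.2 kHz.
13.2 kHz ≤ fs/2 = 28.325 kHz, appears at 13.2 kHz.
137.35 kHz mod fs = 24.05 kHz.
24.05 kHz ≤ fs/2 = 28.325 kHz, appears at 24.05 kHz.
Distinct values: {4.55 kHz, 13.2 kHz, 17.85 kHz, 22.8 kHz, 24.05 kHz}.

4.55 kHz, 13.2 kHz, 17.85 kHz, 22.8 kHz, 24.05 kHz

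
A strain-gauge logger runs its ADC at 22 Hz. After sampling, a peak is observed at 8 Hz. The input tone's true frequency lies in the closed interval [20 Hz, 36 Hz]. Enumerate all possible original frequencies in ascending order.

Frequencies that alias to 8 Hz are k·fs ± 8 Hz for integer k ≥ 0.
k=0: 8 Hz.
k=1: 14 Hz, 30 Hz.
k=2: 36 Hz, 52 Hz.
k=3: 58 Hz, 74 Hz.
Within [20 Hz, 36 Hz]: 30 Hz, 36 Hz.

30 Hz, 36 Hz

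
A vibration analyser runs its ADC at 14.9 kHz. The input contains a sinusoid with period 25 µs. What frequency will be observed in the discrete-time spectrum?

T = 25 µs → f = 1/T = 40 kHz.
40 kHz mod fs = 10.2 kHz.
10.2 kHz > fs/2 = 7.45 kHz, folds to fs − 10.2 kHz = 4.7 kHz.

4.7 kHz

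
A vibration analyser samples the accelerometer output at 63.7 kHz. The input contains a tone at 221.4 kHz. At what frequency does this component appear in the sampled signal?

30.3 kHz

221.4 kHz mod fs = 30.3 kHz.
30.3 kHz ≤ fs/2 = 31.85 kHz, appears at 30.3 kHz.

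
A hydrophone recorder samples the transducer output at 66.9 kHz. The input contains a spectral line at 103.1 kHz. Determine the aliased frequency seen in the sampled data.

103.1 kHz mod fs = 36.2 kHz.
36.2 kHz > fs/2 = 33.45 kHz, folds to fs − 36.2 kHz = 30.7 kHz.

30.7 kHz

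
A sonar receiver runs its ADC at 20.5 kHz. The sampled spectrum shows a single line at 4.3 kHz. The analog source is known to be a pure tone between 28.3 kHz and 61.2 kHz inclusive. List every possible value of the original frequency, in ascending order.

36.7 kHz, 45.3 kHz, 57.2 kHz

Frequencies that alias to 4.3 kHz are k·fs ± 4.3 kHz for integer k ≥ 0.
k=0: 4.3 kHz.
k=1: 16.2 kHz, 24.8 kHz.
k=2: 36.7 kHz, 45.3 kHz.
k=3: 57.2 kHz, 65.8 kHz.
k=4: 77.7 kHz, 86.3 kHz.
Within [28.3 kHz, 61.2 kHz]: 36.7 kHz, 45.3 kHz, 57.2 kHz.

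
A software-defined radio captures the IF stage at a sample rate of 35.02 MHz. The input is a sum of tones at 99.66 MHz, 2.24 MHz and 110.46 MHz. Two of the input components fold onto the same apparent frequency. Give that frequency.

5.4 MHz

fs/2 = 17.51 MHz.
99.66 MHz mod fs = 29.62 MHz.
29.62 MHz > fs/2 = 17.51 MHz, folds to fs − 29.62 MHz = 5.4 MHz.
2.24 MHz ≤ fs/2 = 17.51 MHz, passes unchanged.
110.46 MHz mod fs = 5.4 MHz.
5.4 MHz ≤ fs/2 = 17.51 MHz, appears at 5.4 MHz.
99.66 MHz and 110.46 MHz both map to 5.4 MHz.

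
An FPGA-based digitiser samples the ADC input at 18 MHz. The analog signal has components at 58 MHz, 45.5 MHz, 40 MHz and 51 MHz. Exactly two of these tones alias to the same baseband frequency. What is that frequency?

4 MHz

fs/2 = 9 MHz.
58 MHz mod fs = 4 MHz.
4 MHz ≤ fs/2 = 9 MHz, appears at 4 MHz.
45.5 MHz mod fs = 9.5 MHz.
9.5 MHz > fs/2 = 9 MHz, folds to fs − 9.5 MHz = 8.5 MHz.
40 MHz mod fs = 4 MHz.
4 MHz ≤ fs/2 = 9 MHz, appears at 4 MHz.
51 MHz mod fs = 15 MHz.
15 MHz > fs/2 = 9 MHz, folds to fs − 15 MHz = 3 MHz.
40 MHz and 58 MHz both map to 4 MHz.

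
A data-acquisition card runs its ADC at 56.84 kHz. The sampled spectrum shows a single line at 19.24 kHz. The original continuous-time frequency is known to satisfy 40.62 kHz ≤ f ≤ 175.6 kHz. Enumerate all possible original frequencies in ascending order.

76.08 kHz, 94.44 kHz, 132.92 kHz, 151.28 kHz

Frequencies that alias to 19.24 kHz are k·fs ± 19.24 kHz for integer k ≥ 0.
k=0: 19.24 kHz.
k=1: 37.6 kHz, 76.08 kHz.
k=2: 94.44 kHz, 132.92 kHz.
k=3: 151.28 kHz, 189.76 kHz.
k=4: 208.12 kHz, 246.6 kHz.
Within [40.62 kHz, 175.6 kHz]: 76.08 kHz, 94.44 kHz, 132.92 kHz, 151.28 kHz.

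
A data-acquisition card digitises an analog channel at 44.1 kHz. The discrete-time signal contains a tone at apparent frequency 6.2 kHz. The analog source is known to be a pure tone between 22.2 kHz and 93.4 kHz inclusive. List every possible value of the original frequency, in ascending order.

Frequencies that alias to 6.2 kHz are k·fs ± 6.2 kHz for integer k ≥ 0.
k=0: 6.2 kHz.
k=1: 37.9 kHz, 50.3 kHz.
k=2: 82 kHz, 94.4 kHz.
k=3: 126.1 kHz, 138.5 kHz.
Within [22.2 kHz, 93.4 kHz]: 37.9 kHz, 50.3 kHz, 82 kHz.

37.9 kHz, 50.3 kHz, 82 kHz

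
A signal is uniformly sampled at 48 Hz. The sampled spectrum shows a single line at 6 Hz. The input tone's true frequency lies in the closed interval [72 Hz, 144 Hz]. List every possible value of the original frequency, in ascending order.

Frequencies that alias to 6 Hz are k·fs ± 6 Hz for integer k ≥ 0.
k=0: 6 Hz.
k=1: 42 Hz, 54 Hz.
k=2: 90 Hz, 102 Hz.
k=3: 138 Hz, 150 Hz.
k=4: 186 Hz, 198 Hz.
Within [72 Hz, 144 Hz]: 90 Hz, 102 Hz, 138 Hz.

90 Hz, 102 Hz, 138 Hz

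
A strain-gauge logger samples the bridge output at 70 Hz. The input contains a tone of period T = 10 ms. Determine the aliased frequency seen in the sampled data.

T = 10 ms → f = 1/T = 100 Hz.
100 Hz mod fs = 30 Hz.
30 Hz ≤ fs/2 = 35 Hz, appears at 30 Hz.

30 Hz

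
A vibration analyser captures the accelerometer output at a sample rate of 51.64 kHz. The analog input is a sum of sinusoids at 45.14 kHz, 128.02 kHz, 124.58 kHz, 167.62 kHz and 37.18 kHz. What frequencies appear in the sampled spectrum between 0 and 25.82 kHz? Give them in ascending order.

fs/2 = 25.82 kHz.
45.14 kHz > fs/2 = 25.82 kHz, folds to fs − 45.14 kHz = 6.5 kHz.
128.02 kHz mod fs = 24.74 kHz.
24.74 kHz ≤ fs/2 = 25.82 kHz, appears at 24.74 kHz.
124.58 kHz mod fs = 21.3 kHz.
21.3 kHz ≤ fs/2 = 25.82 kHz, appears at 21.3 kHz.
167.62 kHz mod fs = 12.7 kHz.
12.7 kHz ≤ fs/2 = 25.82 kHz, appears at 12.7 kHz.
37.18 kHz > fs/2 = 25.82 kHz, folds to fs − 37.18 kHz = 14.46 kHz.
Distinct values: {6.5 kHz, 12.7 kHz, 14.46 kHz, 21.3 kHz, 24.74 kHz}.

6.5 kHz, 12.7 kHz, 14.46 kHz, 21.3 kHz, 24.74 kHz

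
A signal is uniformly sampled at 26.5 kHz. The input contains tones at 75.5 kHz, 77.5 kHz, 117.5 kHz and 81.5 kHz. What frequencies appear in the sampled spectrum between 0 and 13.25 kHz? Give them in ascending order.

fs/2 = 13.25 kHz.
75.5 kHz mod fs = 22.5 kHz.
22.5 kHz > fs/2 = 13.25 kHz, folds to fs − 22.5 kHz = 4 kHz.
77.5 kHz mod fs = 24.5 kHz.
24.5 kHz > fs/2 = 13.25 kHz, folds to fs − 24.5 kHz = 2 kHz.
117.5 kHz mod fs = 11.5 kHz.
11.5 kHz ≤ fs/2 = 13.25 kHz, appears at 11.5 kHz.
81.5 kHz mod fs = 2 kHz.
2 kHz ≤ fs/2 = 13.25 kHz, appears at 2 kHz.
Distinct values: {2 kHz, 4 kHz, 11.5 kHz}.

2 kHz, 4 kHz, 11.5 kHz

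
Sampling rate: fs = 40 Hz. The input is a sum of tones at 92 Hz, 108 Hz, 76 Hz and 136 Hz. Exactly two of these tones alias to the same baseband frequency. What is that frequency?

12 Hz

fs/2 = 20 Hz.
92 Hz mod fs = 12 Hz.
12 Hz ≤ fs/2 = 20 Hz, appears at 12 Hz.
108 Hz mod fs = 28 Hz.
28 Hz > fs/2 = 20 Hz, folds to fs − 28 Hz = 12 Hz.
76 Hz mod fs = 36 Hz.
36 Hz > fs/2 = 20 Hz, folds to fs − 36 Hz = 4 Hz.
136 Hz mod fs = 16 Hz.
16 Hz ≤ fs/2 = 20 Hz, appears at 16 Hz.
92 Hz and 108 Hz both map to 12 Hz.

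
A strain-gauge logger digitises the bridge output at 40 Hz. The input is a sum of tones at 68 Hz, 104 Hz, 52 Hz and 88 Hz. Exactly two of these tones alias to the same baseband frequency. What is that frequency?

fs/2 = 20 Hz.
68 Hz mod fs = 28 Hz.
28 Hz > fs/2 = 20 Hz, folds to fs − 28 Hz = 12 Hz.
104 Hz mod fs = 24 Hz.
24 Hz > fs/2 = 20 Hz, folds to fs − 24 Hz = 16 Hz.
52 Hz mod fs = 12 Hz.
12 Hz ≤ fs/2 = 20 Hz, appears at 12 Hz.
88 Hz mod fs = 8 Hz.
8 Hz ≤ fs/2 = 20 Hz, appears at 8 Hz.
52 Hz and 68 Hz both map to 12 Hz.

12 Hz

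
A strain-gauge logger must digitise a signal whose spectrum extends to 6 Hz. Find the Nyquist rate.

Nyquist rate = 2 × 6 Hz = 12 Hz.

12 Hz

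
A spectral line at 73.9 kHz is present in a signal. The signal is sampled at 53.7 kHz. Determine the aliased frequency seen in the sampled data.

20.2 kHz

73.9 kHz mod fs = 20.2 kHz.
20.2 kHz ≤ fs/2 = 26.85 kHz, appears at 20.2 kHz.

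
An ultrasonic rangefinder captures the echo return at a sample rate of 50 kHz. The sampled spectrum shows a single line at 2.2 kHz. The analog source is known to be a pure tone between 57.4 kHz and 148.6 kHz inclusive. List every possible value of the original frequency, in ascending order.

Frequencies that alias to 2.2 kHz are k·fs ± 2.2 kHz for integer k ≥ 0.
k=0: 2.2 kHz.
k=1: 47.8 kHz, 52.2 kHz.
k=2: 97.8 kHz, 102.2 kHz.
k=3: 147.8 kHz, 152.2 kHz.
k=4: 197.8 kHz, 202.2 kHz.
Within [57.4 kHz, 148.6 kHz]: 97.8 kHz, 102.2 kHz, 147.8 kHz.

97.8 kHz, 102.2 kHz, 147.8 kHz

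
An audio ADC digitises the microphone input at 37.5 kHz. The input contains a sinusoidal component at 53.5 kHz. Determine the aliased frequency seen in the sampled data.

53.5 kHz mod fs = 16 kHz.
16 kHz ≤ fs/2 = 18.75 kHz, appears at 16 kHz.

16 kHz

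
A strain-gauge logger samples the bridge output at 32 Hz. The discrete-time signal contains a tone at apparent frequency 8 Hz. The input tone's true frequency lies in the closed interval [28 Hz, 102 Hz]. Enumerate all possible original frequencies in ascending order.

40 Hz, 56 Hz, 72 Hz, 88 Hz

Frequencies that alias to 8 Hz are k·fs ± 8 Hz for integer k ≥ 0.
k=0: 8 Hz.
k=1: 24 Hz, 40 Hz.
k=2: 56 Hz, 72 Hz.
k=3: 88 Hz, 104 Hz.
k=4: 120 Hz, 136 Hz.
Within [28 Hz, 102 Hz]: 40 Hz, 56 Hz, 72 Hz, 88 Hz.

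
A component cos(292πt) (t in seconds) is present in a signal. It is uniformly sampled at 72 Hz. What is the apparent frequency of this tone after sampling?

ω = 292π rad/s → f = ω/(2π) = 146 Hz.
146 Hz mod fs = 2 Hz.
2 Hz ≤ fs/2 = 36 Hz, appears at 2 Hz.

2 Hz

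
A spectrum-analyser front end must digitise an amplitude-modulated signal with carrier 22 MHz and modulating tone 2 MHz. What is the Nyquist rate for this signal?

AM sidebands sit at fc ± fm = 20 MHz and 24 MHz.
Highest-frequency component: 24 MHz.
Nyquist rate = 2 × 24 MHz = 48 MHz.

48 MHz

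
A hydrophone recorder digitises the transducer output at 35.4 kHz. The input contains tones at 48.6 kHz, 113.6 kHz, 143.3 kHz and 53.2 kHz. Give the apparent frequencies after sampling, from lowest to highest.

1.7 kHz, 7.4 kHz, 13.2 kHz, 17.6 kHz

fs/2 = 17.7 kHz.
48.6 kHz mod fs = 13.2 kHz.
13.2 kHz ≤ fs/2 = 17.7 kHz, appears at 13.2 kHz.
113.6 kHz mod fs = 7.4 kHz.
7.4 kHz ≤ fs/2 = 17.7 kHz, appears at 7.4 kHz.
143.3 kHz mod fs = 1.7 kHz.
1.7 kHz ≤ fs/2 = 17.7 kHz, appears at 1.7 kHz.
53.2 kHz mod fs = 17.8 kHz.
17.8 kHz > fs/2 = 17.7 kHz, folds to fs − 17.8 kHz = 17.6 kHz.
Distinct values: {1.7 kHz, 7.4 kHz, 13.2 kHz, 17.6 kHz}.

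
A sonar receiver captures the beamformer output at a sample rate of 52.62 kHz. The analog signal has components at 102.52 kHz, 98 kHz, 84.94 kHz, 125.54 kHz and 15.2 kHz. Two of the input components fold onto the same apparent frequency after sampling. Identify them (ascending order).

84.94 kHz, 125.54 kHz

fs/2 = 26.31 kHz.
102.52 kHz mod fs = 49.9 kHz.
49.9 kHz > fs/2 = 26.31 kHz, folds to fs − 49.9 kHz = 2.72 kHz.
98 kHz mod fs = 45.38 kHz.
45.38 kHz > fs/2 = 26.31 kHz, folds to fs − 45.38 kHz = 7.24 kHz.
84.94 kHz mod fs = 32.32 kHz.
32.32 kHz > fs/2 = 26.31 kHz, folds to fs − 32.32 kHz = 20.3 kHz.
125.54 kHz mod fs = 20.3 kHz.
20.3 kHz ≤ fs/2 = 26.31 kHz, appears at 20.3 kHz.
15.2 kHz ≤ fs/2 = 26.31 kHz, passes unchanged.
84.94 kHz and 125.54 kHz both map to 20.3 kHz.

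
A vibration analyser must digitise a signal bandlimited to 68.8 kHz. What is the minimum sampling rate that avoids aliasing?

Nyquist rate = 2 × 68.8 kHz = 137.6 kHz.

137.6 kHz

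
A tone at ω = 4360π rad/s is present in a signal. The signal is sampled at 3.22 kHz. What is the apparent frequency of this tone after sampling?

ω = 4360π rad/s → f = ω/(2π) = 2180 Hz = 2.18 kHz.
2.18 kHz > fs/2 = 1.61 kHz, folds to fs − 2.18 kHz = 1.04 kHz.

1.04 kHz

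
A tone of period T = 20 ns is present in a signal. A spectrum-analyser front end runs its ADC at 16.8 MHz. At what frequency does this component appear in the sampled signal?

T = 20 ns → f = 1/T = 50 MHz.
50 MHz mod fs = 16.4 MHz.
16.4 MHz > fs/2 = 8.4 MHz, folds to fs − 16.4 MHz = 0.4 MHz.

0.4 MHz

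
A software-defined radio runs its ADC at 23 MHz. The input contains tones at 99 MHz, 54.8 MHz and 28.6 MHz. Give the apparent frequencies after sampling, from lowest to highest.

5.6 MHz, 7 MHz, 8.8 MHz

fs/2 = 11.5 MHz.
99 MHz mod fs = 7 MHz.
7 MHz ≤ fs/2 = 11.5 MHz, appears at 7 MHz.
54.8 MHz mod fs = 8.8 MHz.
8.8 MHz ≤ fs/2 = 11.5 MHz, appears at 8.8 MHz.
28.6 MHz mod fs = 5.6 MHz.
5.6 MHz ≤ fs/2 = 11.5 MHz, appears at 5.6 MHz.
Distinct values: {5.6 MHz, 7 MHz, 8.8 MHz}.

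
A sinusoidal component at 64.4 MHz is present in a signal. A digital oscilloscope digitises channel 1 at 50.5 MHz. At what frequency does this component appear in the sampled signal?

13.9 MHz

64.4 MHz mod fs = 13.9 MHz.
13.9 MHz ≤ fs/2 = 25.25 MHz, appears at 13.9 MHz.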